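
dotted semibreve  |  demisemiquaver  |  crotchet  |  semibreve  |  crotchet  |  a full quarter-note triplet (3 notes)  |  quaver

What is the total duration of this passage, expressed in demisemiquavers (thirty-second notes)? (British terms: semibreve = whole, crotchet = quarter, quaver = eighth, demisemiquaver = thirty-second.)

Working in thirty-second notes: dotted semibreve = 48; demisemiquaver = 1; crotchet = 8; semibreve = 32; crotchet = 8; a full quarter-note triplet (3 notes) (three triplet quarters span one half) = 16; quaver = 4.
Adding: 48 + 1 + 8 + 32 + 8 + 16 + 4 = 117 thirty-second notes.

117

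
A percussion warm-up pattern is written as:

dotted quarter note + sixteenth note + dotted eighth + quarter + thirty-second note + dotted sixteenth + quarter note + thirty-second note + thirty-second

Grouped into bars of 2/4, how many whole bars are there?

One bar of 2/4 = 16 thirty-second notes.
In thirty-second notes: dotted quarter note = 12; sixteenth note = 2; dotted eighth = 6; quarter = 8; thirty-second note = 1; dotted sixteenth = 3; quarter note = 8; thirty-second note = 1; thirty-second = 1.
Total: 12 + 2 + 6 + 8 + 1 + 3 + 8 + 1 + 1 = 42.
42 ÷ 16 = 2 complete bars with 10 left over.

2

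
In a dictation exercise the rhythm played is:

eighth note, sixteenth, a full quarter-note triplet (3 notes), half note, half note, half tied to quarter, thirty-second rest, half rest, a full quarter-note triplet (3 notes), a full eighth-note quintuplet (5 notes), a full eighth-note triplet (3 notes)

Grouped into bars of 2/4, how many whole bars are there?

8

One bar of 2/4 = 16 thirty-second notes.
Working in thirty-second notes: eighth note = 4; sixteenth = 2; a full quarter-note triplet (3 notes) (three triplet quarters span one half) = 16; half note = 16; half note = 16; half tied to quarter (half + quarter) = 24; thirty-second rest = 1; half rest = 16; a full quarter-note triplet (3 notes) (three triplet quarters span one half) = 16; a full eighth-note quintuplet (5 notes) (five quintuplet eighths span one half) = 16; a full eighth-note triplet (3 notes) (three triplet eighths span one quarter) = 8.
Adding: 4 + 2 + 16 + 16 + 16 + 24 + 1 + 16 + 16 + 16 + 8 = 135.
135 ÷ 16 = 8 complete bars with 7 left over.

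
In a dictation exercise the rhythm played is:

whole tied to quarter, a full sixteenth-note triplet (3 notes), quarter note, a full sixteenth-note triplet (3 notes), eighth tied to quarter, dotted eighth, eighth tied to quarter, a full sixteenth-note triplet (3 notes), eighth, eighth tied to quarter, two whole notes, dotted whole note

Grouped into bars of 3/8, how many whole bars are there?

18

One bar of 3/8 = 6 sixteenth notes.
Each duration in sixteenth notes: whole tied to quarter (whole + quarter) = 20; a full sixteenth-note triplet (3 notes) (three triplet sixteenths span one eighth) = 2; quarter note = 4; a full sixteenth-note triplet (3 notes) (three triplet sixteenths span one eighth) = 2; eighth tied to quarter (eighth + quarter) = 6; dotted eighth = 3; eighth tied to quarter (eighth + quarter) = 6; a full sixteenth-note triplet (3 notes) (three triplet sixteenths span one eighth) = 2; eighth = 2; eighth tied to quarter (eighth + quarter) = 6; whole note = 16; whole note = 16; dotted whole note = 24.
Sum: 20 + 2 + 4 + 2 + 6 + 3 + 6 + 2 + 2 + 6 + 16 + 16 + 24 = 109.
109 ÷ 6 = 18 complete bars with 1 left over.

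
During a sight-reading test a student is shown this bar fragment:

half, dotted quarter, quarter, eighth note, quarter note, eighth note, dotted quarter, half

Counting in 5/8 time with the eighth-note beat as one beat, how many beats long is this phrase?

One eighth-note beat = 2 sixteenth notes.
Convert each value to sixteenth notes: half = 8; dotted quarter = 6; quarter = 4; eighth note = 2; quarter note = 4; eighth note = 2; dotted quarter = 6; half = 8.
Adding: 8 + 6 + 4 + 2 + 4 + 2 + 6 + 8 = 40.
40 ÷ 2 = 20 beats.

20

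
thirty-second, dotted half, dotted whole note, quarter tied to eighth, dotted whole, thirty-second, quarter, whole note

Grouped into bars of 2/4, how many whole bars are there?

One bar of 2/4 = 16 thirty-second notes.
Working in thirty-second notes: thirty-second = 1; dotted half = 24; dotted whole note = 48; quarter tied to eighth (quarter + eighth) = 12; dotted whole = 48; thirty-second = 1; quarter = 8; whole note = 32.
Altogether 1 + 24 + 48 + 12 + 48 + 1 + 8 + 32 = 174.
174 ÷ 16 = 10 complete bars with 14 left over.

10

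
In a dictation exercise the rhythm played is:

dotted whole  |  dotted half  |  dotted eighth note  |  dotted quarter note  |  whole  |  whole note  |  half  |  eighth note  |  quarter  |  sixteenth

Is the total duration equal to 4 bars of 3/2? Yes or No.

One bar of 3/2 = 24 sixteenth notes, so 4 bars = 96.
Convert each value to sixteenth notes: dotted whole = 24; dotted half = 12; dotted eighth note = 3; dotted quarter note = 6; whole = 16; whole note = 16; half = 8; eighth note = 2; quarter = 4; sixteenth = 1.
Sum: 24 + 12 + 3 + 6 + 16 + 16 + 8 + 2 + 4 + 1 = 92.
92 falls short of 96, so the answer is No.

No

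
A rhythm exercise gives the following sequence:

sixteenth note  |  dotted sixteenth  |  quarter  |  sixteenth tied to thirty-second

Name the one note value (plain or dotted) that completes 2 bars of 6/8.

2 bars of 6/8 = 48 thirty-second notes.
Convert each value to thirty-second notes: sixteenth note = 2; dotted sixteenth = 3; quarter = 8; sixteenth tied to thirty-second (sixteenth + thirty-second) = 3.
Total: 2 + 3 + 8 + 3 = 16.
Remaining: 48 − 16 = 32 thirty-second notes, which is a whole note.

whole note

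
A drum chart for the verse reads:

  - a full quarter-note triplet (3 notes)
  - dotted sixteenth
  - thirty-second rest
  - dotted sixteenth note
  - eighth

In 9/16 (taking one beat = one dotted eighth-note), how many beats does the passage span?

One dotted eighth-note beat = 6 thirty-second notes.
Convert each value to thirty-second notes: a full quarter-note triplet (3 notes) (three triplet quarters span one half) = 16; dotted sixteenth = 3; thirty-second rest = 1; dotted sixteenth note = 3; eighth = 4.
Sum: 16 + 3 + 1 + 3 + 4 = 27.
27 ÷ 6 = 4.5 beats.

4.5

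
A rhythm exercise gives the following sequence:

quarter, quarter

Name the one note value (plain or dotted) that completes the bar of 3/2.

whole note

The bar of 3/2 = 6 quarter notes.
Convert each value to quarter notes: quarter = 1; quarter = 1.
Adding: 1 + 1 = 2.
Remaining: 6 − 2 = 4 quarter notes, which is a whole note.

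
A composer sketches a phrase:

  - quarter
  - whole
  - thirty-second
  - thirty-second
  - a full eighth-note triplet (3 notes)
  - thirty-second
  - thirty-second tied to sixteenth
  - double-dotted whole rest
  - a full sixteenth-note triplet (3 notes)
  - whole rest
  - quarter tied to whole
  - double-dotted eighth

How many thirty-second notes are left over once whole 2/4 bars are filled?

1

One bar of 2/4 = 16 thirty-second notes.
In thirty-second notes: quarter = 8; whole = 32; thirty-second = 1; thirty-second = 1; a full eighth-note triplet (3 notes) (three triplet eighths span one quarter) = 8; thirty-second = 1; thirty-second tied to sixteenth (thirty-second + sixteenth) = 3; double-dotted whole rest = 56; a full sixteenth-note triplet (3 notes) (three triplet sixteenths span one eighth) = 4; whole rest = 32; quarter tied to whole (quarter + whole) = 40; double-dotted eighth = 7.
Sum: 8 + 32 + 1 + 1 + 8 + 1 + 3 + 56 + 4 + 32 + 40 + 7 = 193.
193 ÷ 16 = 12 complete bars with 1 thirty-second note remaining.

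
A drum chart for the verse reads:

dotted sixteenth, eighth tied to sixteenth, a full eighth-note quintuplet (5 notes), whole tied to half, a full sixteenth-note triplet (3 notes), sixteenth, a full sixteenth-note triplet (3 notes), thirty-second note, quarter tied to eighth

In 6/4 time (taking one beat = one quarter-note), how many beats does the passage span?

12

One quarter-note beat = 8 thirty-second notes.
Express everything in thirty-second notes: dotted sixteenth = 3; eighth tied to sixteenth (eighth + sixteenth) = 6; a full eighth-note quintuplet (5 notes) (five quintuplet eighths span one half) = 16; whole tied to half (whole + half) = 48; a full sixteenth-note triplet (3 notes) (three triplet sixteenths span one eighth) = 4; sixteenth = 2; a full sixteenth-note triplet (3 notes) (three triplet sixteenths span one eighth) = 4; thirty-second note = 1; quarter tied to eighth (quarter + eighth) = 12.
Sum: 3 + 6 + 16 + 48 + 4 + 2 + 4 + 1 + 12 = 96.
96 ÷ 8 = 12 beats.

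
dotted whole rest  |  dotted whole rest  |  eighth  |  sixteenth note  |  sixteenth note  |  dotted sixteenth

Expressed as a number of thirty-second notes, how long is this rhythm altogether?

107

Convert each value to thirty-second notes: dotted whole rest = 48; dotted whole rest = 48; eighth = 4; sixteenth note = 2; sixteenth note = 2; dotted sixteenth = 3.
Adding: 48 + 48 + 4 + 2 + 2 + 3 = 107 thirty-second notes.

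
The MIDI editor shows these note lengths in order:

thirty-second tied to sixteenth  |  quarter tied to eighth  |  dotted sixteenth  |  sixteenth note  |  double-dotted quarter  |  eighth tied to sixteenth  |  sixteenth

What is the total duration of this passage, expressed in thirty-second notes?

42

Each duration in thirty-second notes: thirty-second tied to sixteenth (thirty-second + sixteenth) = 3; quarter tied to eighth (quarter + eighth) = 12; dotted sixteenth = 3; sixteenth note = 2; double-dotted quarter = 14; eighth tied to sixteenth (eighth + sixteenth) = 6; sixteenth = 2.
Adding: 3 + 12 + 3 + 2 + 14 + 6 + 2 = 42 thirty-second notes.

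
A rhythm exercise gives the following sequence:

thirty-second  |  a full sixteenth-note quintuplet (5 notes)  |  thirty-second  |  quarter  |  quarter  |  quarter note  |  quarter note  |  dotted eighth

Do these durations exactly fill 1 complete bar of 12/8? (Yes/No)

Yes

One bar of 12/8 = 48 thirty-second notes.
Convert each value to thirty-second notes: thirty-second = 1; a full sixteenth-note quintuplet (5 notes) (five quintuplet sixteenths span one quarter) = 8; thirty-second = 1; quarter = 8; quarter = 8; quarter note = 8; quarter note = 8; dotted eighth = 6.
Total: 1 + 8 + 1 + 8 + 8 + 8 + 8 + 6 = 48.
48 equals 48, so the answer is Yes.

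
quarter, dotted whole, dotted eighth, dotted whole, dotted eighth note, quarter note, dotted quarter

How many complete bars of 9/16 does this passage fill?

7

One bar of 9/16 = 9 sixteenth notes.
In sixteenth notes: quarter = 4; dotted whole = 24; dotted eighth = 3; dotted whole = 24; dotted eighth note = 3; quarter note = 4; dotted quarter = 6.
Adding: 4 + 24 + 3 + 24 + 3 + 4 + 6 = 68.
68 ÷ 9 = 7 complete bars with 5 left over.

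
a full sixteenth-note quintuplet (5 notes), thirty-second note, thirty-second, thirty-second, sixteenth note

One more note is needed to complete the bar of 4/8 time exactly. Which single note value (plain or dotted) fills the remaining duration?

dotted sixteenth note

The bar of 4/8 = 16 thirty-second notes.
In thirty-second notes: a full sixteenth-note quintuplet (5 notes) (five quintuplet sixteenths span one quarter) = 8; thirty-second note = 1; thirty-second = 1; thirty-second = 1; sixteenth note = 2.
Total: 8 + 1 + 1 + 1 + 2 = 13.
Remaining: 16 − 13 = 3 thirty-second notes, which is a dotted sixteenth note.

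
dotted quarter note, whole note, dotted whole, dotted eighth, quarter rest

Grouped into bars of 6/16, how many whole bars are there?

One bar of 6/16 = 6 sixteenth notes.
Convert each value to sixteenth notes: dotted quarter note = 6; whole note = 16; dotted whole = 24; dotted eighth = 3; quarter rest = 4.
Sum: 6 + 16 + 24 + 3 + 4 = 53.
53 ÷ 6 = 8 complete bars with 5 left over.

8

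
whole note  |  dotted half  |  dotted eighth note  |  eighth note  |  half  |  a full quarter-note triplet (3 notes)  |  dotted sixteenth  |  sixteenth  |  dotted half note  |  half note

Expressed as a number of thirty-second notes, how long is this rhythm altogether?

143

Working in thirty-second notes: whole note = 32; dotted half = 24; dotted eighth note = 6; eighth note = 4; half = 16; a full quarter-note triplet (3 notes) (three triplet quarters span one half) = 16; dotted sixteenth = 3; sixteenth = 2; dotted half note = 24; half note = 16.
Total: 32 + 24 + 6 + 4 + 16 + 16 + 3 + 2 + 24 + 16 = 143 thirty-second notes.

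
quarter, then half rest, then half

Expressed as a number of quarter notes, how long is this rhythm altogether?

5

In quarter notes: quarter = 1; half rest = 2; half = 2.
Total: 1 + 2 + 2 = 5 quarter notes.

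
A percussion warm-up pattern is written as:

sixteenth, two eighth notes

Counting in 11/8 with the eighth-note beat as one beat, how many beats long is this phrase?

2.5

One eighth-note beat = 2 sixteenth notes.
Working in sixteenth notes: sixteenth = 1; eighth note = 2; eighth note = 2.
Total: 1 + 2 + 2 = 5.
5 ÷ 2 = 2.5 beats.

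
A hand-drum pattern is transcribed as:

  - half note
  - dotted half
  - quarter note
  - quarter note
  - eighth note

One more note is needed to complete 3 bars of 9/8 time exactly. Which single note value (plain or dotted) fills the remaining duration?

dotted whole note

3 bars of 9/8 = 27 eighth notes.
Each duration in eighth notes: half note = 4; dotted half = 6; quarter note = 2; quarter note = 2; eighth note = 1.
Sum: 4 + 6 + 2 + 2 + 1 = 15.
Remaining: 27 − 15 = 12 eighth notes, which is a dotted whole note.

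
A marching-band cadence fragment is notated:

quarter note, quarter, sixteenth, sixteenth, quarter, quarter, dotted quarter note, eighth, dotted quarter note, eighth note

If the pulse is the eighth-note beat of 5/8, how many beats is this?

17

One eighth-note beat = 2 sixteenth notes.
Working in sixteenth notes: quarter note = 4; quarter = 4; sixteenth = 1; sixteenth = 1; quarter = 4; quarter = 4; dotted quarter note = 6; eighth = 2; dotted quarter note = 6; eighth note = 2.
Altogether 4 + 4 + 1 + 1 + 4 + 4 + 6 + 2 + 6 + 2 = 34.
34 ÷ 2 = 17 beats.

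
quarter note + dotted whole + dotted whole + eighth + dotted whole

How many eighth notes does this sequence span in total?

39

In eighth notes: quarter note = 2; dotted whole = 12; dotted whole = 12; eighth = 1; dotted whole = 12.
Total: 2 + 12 + 12 + 1 + 12 = 39 eighth notes.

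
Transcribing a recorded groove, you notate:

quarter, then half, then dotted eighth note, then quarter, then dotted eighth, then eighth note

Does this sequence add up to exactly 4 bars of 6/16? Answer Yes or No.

Yes

One bar of 6/16 = 6 sixteenth notes, so 4 bars = 24.
Convert each value to sixteenth notes: quarter = 4; half = 8; dotted eighth note = 3; quarter = 4; dotted eighth = 3; eighth note = 2.
Adding: 4 + 8 + 3 + 4 + 3 + 2 = 24.
24 equals 24, so the answer is Yes.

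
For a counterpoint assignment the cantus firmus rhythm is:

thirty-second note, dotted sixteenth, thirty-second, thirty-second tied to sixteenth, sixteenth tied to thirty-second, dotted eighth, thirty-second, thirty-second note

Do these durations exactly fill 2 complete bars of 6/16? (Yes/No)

No

One bar of 6/16 = 12 thirty-second notes, so 2 bars = 24.
Working in thirty-second notes: thirty-second note = 1; dotted sixteenth = 3; thirty-second = 1; thirty-second tied to sixteenth (thirty-second + sixteenth) = 3; sixteenth tied to thirty-second (sixteenth + thirty-second) = 3; dotted eighth = 6; thirty-second = 1; thirty-second note = 1.
Adding: 1 + 3 + 1 + 3 + 3 + 6 + 1 + 1 = 19.
19 falls short of 24, so the answer is No.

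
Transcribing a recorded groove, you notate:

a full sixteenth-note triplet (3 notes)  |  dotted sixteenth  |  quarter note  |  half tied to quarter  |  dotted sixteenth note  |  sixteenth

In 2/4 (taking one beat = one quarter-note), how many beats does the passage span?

5.5

One quarter-note beat = 8 thirty-second notes.
Working in thirty-second notes: a full sixteenth-note triplet (3 notes) (three triplet sixteenths span one eighth) = 4; dotted sixteenth = 3; quarter note = 8; half tied to quarter (half + quarter) = 24; dotted sixteenth note = 3; sixteenth = 2.
Adding: 4 + 3 + 8 + 24 + 3 + 2 = 44.
44 ÷ 8 = 5.5 beats.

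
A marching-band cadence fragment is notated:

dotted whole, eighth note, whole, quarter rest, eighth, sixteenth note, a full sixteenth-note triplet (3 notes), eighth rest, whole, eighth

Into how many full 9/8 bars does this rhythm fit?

3

One bar of 9/8 = 18 sixteenth notes.
In sixteenth notes: dotted whole = 24; eighth note = 2; whole = 16; quarter rest = 4; eighth = 2; sixteenth note = 1; a full sixteenth-note triplet (3 notes) (three triplet sixteenths span one eighth) = 2; eighth rest = 2; whole = 16; eighth = 2.
Total: 24 + 2 + 16 + 4 + 2 + 1 + 2 + 2 + 16 + 2 = 71.
71 ÷ 18 = 3 complete bars with 17 left over.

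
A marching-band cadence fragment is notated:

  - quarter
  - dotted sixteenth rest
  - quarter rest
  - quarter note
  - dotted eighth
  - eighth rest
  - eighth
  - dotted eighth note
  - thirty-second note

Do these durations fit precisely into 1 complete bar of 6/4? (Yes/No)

One bar of 6/4 = 48 thirty-second notes.
Convert each value to thirty-second notes: quarter = 8; dotted sixteenth rest = 3; quarter rest = 8; quarter note = 8; dotted eighth = 6; eighth rest = 4; eighth = 4; dotted eighth note = 6; thirty-second note = 1.
Adding: 8 + 3 + 8 + 8 + 6 + 4 + 4 + 6 + 1 = 48.
48 equals 48, so the answer is Yes.

Yes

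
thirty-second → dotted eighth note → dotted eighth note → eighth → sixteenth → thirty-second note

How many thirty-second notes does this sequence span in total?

20

Convert each value to thirty-second notes: thirty-second = 1; dotted eighth note = 6; dotted eighth note = 6; eighth = 4; sixteenth = 2; thirty-second note = 1.
Adding: 1 + 6 + 6 + 4 + 2 + 1 = 20 thirty-second notes.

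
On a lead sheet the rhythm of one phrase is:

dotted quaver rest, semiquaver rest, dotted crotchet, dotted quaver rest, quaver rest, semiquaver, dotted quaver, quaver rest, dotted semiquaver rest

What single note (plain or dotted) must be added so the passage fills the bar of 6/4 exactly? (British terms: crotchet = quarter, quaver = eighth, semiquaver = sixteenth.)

The bar of 6/4 = 48 thirty-second notes.
Express everything in thirty-second notes: dotted quaver rest = 6; semiquaver rest = 2; dotted crotchet = 12; dotted quaver rest = 6; quaver rest = 4; semiquaver = 2; dotted quaver = 6; quaver rest = 4; dotted semiquaver rest = 3.
Sum: 6 + 2 + 12 + 6 + 4 + 2 + 6 + 4 + 3 = 45.
Remaining: 48 − 45 = 3 thirty-second notes, which is a dotted sixteenth note.

dotted sixteenth note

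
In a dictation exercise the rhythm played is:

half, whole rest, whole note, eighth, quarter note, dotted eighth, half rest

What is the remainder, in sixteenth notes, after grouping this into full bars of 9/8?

3

One bar of 9/8 = 18 sixteenth notes.
Express everything in sixteenth notes: half = 8; whole rest = 16; whole note = 16; eighth = 2; quarter note = 4; dotted eighth = 3; half rest = 8.
Altogether 8 + 16 + 16 + 2 + 4 + 3 + 8 = 57.
57 ÷ 18 = 3 complete bars with 3 sixteenth notes remaining.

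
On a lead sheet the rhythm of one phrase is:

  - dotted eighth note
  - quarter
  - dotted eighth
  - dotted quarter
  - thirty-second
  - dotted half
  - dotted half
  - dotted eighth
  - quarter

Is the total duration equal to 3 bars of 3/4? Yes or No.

One bar of 3/4 = 24 thirty-second notes, so 3 bars = 72.
In thirty-second notes: dotted eighth note = 6; quarter = 8; dotted eighth = 6; dotted quarter = 12; thirty-second = 1; dotted half = 24; dotted half = 24; dotted eighth = 6; quarter = 8.
Total: 6 + 8 + 6 + 12 + 1 + 24 + 24 + 6 + 8 = 95.
95 exceeds 72, so the answer is No.

No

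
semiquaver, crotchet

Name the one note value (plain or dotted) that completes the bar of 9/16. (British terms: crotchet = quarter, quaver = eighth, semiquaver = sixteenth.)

quarter note

The bar of 9/16 = 9 sixteenth notes.
Convert each value to sixteenth notes: semiquaver = 1; crotchet = 4.
Sum: 1 + 4 = 5.
Remaining: 9 − 5 = 4 sixteenth notes, which is a quarter note.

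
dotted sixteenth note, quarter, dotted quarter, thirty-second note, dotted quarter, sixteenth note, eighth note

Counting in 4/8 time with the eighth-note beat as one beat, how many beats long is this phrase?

10.5

One eighth-note beat = 4 thirty-second notes.
Express everything in thirty-second notes: dotted sixteenth note = 3; quarter = 8; dotted quarter = 12; thirty-second note = 1; dotted quarter = 12; sixteenth note = 2; eighth note = 4.
Total: 3 + 8 + 12 + 1 + 12 + 2 + 4 = 42.
42 ÷ 4 = 10.5 beats.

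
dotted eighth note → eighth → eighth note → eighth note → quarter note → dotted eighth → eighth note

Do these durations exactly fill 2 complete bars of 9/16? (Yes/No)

One bar of 9/16 = 9 sixteenth notes, so 2 bars = 18.
In sixteenth notes: dotted eighth note = 3; eighth = 2; eighth note = 2; eighth note = 2; quarter note = 4; dotted eighth = 3; eighth note = 2.
Total: 3 + 2 + 2 + 2 + 4 + 3 + 2 = 18.
18 equals 18, so the answer is Yes.

Yes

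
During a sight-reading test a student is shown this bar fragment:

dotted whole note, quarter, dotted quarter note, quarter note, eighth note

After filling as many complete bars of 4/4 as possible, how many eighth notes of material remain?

4

One bar of 4/4 = 8 eighth notes.
In eighth notes: dotted whole note = 12; quarter = 2; dotted quarter note = 3; quarter note = 2; eighth note = 1.
Altogether 12 + 2 + 3 + 2 + 1 = 20.
20 ÷ 8 = 2 complete bars with 4 eighth notes remaining.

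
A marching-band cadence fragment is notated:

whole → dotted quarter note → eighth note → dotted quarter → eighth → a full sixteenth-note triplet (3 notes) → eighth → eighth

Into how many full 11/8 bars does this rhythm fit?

1

One bar of 11/8 = 11 eighth notes.
Working in eighth notes: whole = 8; dotted quarter note = 3; eighth note = 1; dotted quarter = 3; eighth = 1; a full sixteenth-note triplet (3 notes) (three triplet sixteenths span one eighth) = 1; eighth = 1; eighth = 1.
Adding: 8 + 3 + 1 + 3 + 1 + 1 + 1 + 1 = 19.
19 ÷ 11 = 1 complete bar with 8 left over.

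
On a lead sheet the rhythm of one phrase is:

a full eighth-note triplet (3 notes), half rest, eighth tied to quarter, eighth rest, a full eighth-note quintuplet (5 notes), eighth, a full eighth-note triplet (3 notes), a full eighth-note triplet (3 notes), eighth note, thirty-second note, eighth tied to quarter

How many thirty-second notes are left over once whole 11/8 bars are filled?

5

One bar of 11/8 = 44 thirty-second notes.
Working in thirty-second notes: a full eighth-note triplet (3 notes) (three triplet eighths span one quarter) = 8; half rest = 16; eighth tied to quarter (eighth + quarter) = 12; eighth rest = 4; a full eighth-note quintuplet (5 notes) (five quintuplet eighths span one half) = 16; eighth = 4; a full eighth-note triplet (3 notes) (three triplet eighths span one quarter) = 8; a full eighth-note triplet (3 notes) (three triplet eighths span one quarter) = 8; eighth note = 4; thirty-second note = 1; eighth tied to quarter (eighth + quarter) = 12.
Sum: 8 + 16 + 12 + 4 + 16 + 4 + 8 + 8 + 4 + 1 + 12 = 93.
93 ÷ 44 = 2 complete bars with 5 thirty-second notes remaining.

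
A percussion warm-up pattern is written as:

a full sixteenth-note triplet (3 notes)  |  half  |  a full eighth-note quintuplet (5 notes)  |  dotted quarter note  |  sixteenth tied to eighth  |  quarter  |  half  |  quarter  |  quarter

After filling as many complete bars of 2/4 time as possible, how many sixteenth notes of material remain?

7

One bar of 2/4 = 8 sixteenth notes.
Working in sixteenth notes: a full sixteenth-note triplet (3 notes) (three triplet sixteenths span one eighth) = 2; half = 8; a full eighth-note quintuplet (5 notes) (five quintuplet eighths span one half) = 8; dotted quarter note = 6; sixteenth tied to eighth (sixteenth + eighth) = 3; quarter = 4; half = 8; quarter = 4; quarter = 4.
Altogether 2 + 8 + 8 + 6 + 3 + 4 + 8 + 4 + 4 = 47.
47 ÷ 8 = 5 complete bars with 7 sixteenth notes remaining.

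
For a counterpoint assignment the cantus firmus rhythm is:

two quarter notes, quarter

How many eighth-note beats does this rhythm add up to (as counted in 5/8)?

6

One eighth-note beat = 2 sixteenth notes.
In sixteenth notes: quarter note = 4; quarter note = 4; quarter = 4.
Adding: 4 + 4 + 4 = 12.
12 ÷ 2 = 6 beats.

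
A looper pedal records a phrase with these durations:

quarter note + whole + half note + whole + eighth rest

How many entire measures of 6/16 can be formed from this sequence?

7

One bar of 6/16 = 3 eighth notes.
Working in eighth notes: quarter note = 2; whole = 8; half note = 4; whole = 8; eighth rest = 1.
Adding: 2 + 8 + 4 + 8 + 1 = 23.
23 ÷ 3 = 7 complete bars with 2 left over.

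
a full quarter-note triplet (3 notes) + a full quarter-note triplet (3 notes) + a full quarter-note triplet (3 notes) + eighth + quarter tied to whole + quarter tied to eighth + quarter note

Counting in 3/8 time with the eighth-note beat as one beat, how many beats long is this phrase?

28

One eighth-note beat = 2 sixteenth notes.
Working in sixteenth notes: a full quarter-note triplet (3 notes) (three triplet quarters span one half) = 8; a full quarter-note triplet (3 notes) (three triplet quarters span one half) = 8; a full quarter-note triplet (3 notes) (three triplet quarters span one half) = 8; eighth = 2; quarter tied to whole (quarter + whole) = 20; quarter tied to eighth (quarter + eighth) = 6; quarter note = 4.
Sum: 8 + 8 + 8 + 2 + 20 + 6 + 4 = 56.
56 ÷ 2 = 28 beats.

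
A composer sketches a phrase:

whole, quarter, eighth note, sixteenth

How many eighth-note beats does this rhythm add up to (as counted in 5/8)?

11.5

One eighth-note beat = 2 sixteenth notes.
In sixteenth notes: whole = 16; quarter = 4; eighth note = 2; sixteenth = 1.
Adding: 16 + 4 + 2 + 1 = 23.
23 ÷ 2 = 11.5 beats.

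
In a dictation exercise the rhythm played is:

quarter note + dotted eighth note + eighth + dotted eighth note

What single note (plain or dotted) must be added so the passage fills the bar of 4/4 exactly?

The bar of 4/4 = 16 sixteenth notes.
Each duration in sixteenth notes: quarter note = 4; dotted eighth note = 3; eighth = 2; dotted eighth note = 3.
Total: 4 + 3 + 2 + 3 = 12.
Remaining: 16 − 12 = 4 sixteenth notes, which is a quarter note.

quarter note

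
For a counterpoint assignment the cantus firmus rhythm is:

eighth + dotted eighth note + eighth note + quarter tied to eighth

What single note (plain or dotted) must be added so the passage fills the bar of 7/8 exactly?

sixteenth note

The bar of 7/8 = 14 sixteenth notes.
In sixteenth notes: eighth = 2; dotted eighth note = 3; eighth note = 2; quarter tied to eighth (quarter + eighth) = 6.
Sum: 2 + 3 + 2 + 6 = 13.
Remaining: 14 − 13 = 1 sixteenth note, which is a sixteenth note.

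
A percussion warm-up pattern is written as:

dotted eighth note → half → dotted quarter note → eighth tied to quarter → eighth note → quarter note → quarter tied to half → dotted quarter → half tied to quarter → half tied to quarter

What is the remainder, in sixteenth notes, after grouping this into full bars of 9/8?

One bar of 9/8 = 18 sixteenth notes.
Convert each value to sixteenth notes: dotted eighth note = 3; half = 8; dotted quarter note = 6; eighth tied to quarter (eighth + quarter) = 6; eighth note = 2; quarter note = 4; quarter tied to half (quarter + half) = 12; dotted quarter = 6; half tied to quarter (half + quarter) = 12; half tied to quarter (half + quarter) = 12.
Adding: 3 + 8 + 6 + 6 + 2 + 4 + 12 + 6 + 12 + 12 = 71.
71 ÷ 18 = 3 complete bars with 17 sixteenth notes remaining.

17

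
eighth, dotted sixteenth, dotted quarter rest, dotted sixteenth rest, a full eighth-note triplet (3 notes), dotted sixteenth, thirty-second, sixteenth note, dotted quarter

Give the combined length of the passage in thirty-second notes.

48

Convert each value to thirty-second notes: eighth = 4; dotted sixteenth = 3; dotted quarter rest = 12; dotted sixteenth rest = 3; a full eighth-note triplet (3 notes) (three triplet eighths span one quarter) = 8; dotted sixteenth = 3; thirty-second = 1; sixteenth note = 2; dotted quarter = 12.
Altogether 4 + 3 + 12 + 3 + 8 + 3 + 1 + 2 + 12 = 48 thirty-second notes.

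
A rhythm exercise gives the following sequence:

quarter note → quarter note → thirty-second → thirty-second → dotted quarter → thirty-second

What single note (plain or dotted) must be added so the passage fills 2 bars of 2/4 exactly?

thirty-second note

2 bars of 2/4 = 32 thirty-second notes.
Working in thirty-second notes: quarter note = 8; quarter note = 8; thirty-second = 1; thirty-second = 1; dotted quarter = 12; thirty-second = 1.
Sum: 8 + 8 + 1 + 1 + 12 + 1 = 31.
Remaining: 32 − 31 = 1 thirty-second note, which is a thirty-second note.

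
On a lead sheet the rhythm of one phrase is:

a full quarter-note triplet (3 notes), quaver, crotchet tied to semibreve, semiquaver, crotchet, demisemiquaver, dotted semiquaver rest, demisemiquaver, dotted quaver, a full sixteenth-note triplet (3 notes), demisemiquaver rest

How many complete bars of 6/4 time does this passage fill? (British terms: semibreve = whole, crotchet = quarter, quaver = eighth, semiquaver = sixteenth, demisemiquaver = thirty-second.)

One bar of 6/4 = 48 thirty-second notes.
Working in thirty-second notes: a full quarter-note triplet (3 notes) (three triplet quarters span one half) = 16; quaver = 4; crotchet tied to semibreve (crotchet + semibreve) = 40; semiquaver = 2; crotchet = 8; demisemiquaver = 1; dotted semiquaver rest = 3; demisemiquaver = 1; dotted quaver = 6; a full sixteenth-note triplet (3 notes) (three triplet sixteenths span one eighth) = 4; demisemiquaver rest = 1.
Altogether 16 + 4 + 40 + 2 + 8 + 1 + 3 + 1 + 6 + 4 + 1 = 86.
86 ÷ 48 = 1 complete bar with 38 left over.

1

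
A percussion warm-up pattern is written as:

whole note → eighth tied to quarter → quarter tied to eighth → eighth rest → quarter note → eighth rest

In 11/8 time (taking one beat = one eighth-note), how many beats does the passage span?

18

One eighth-note beat = 2 sixteenth notes.
Working in sixteenth notes: whole note = 16; eighth tied to quarter (eighth + quarter) = 6; quarter tied to eighth (quarter + eighth) = 6; eighth rest = 2; quarter note = 4; eighth rest = 2.
Total: 16 + 6 + 6 + 2 + 4 + 2 = 36.
36 ÷ 2 = 18 beats.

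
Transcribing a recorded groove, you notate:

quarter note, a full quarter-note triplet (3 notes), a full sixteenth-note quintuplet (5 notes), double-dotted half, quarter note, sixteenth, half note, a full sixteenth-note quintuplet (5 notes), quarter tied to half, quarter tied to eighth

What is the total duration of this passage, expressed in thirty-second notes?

In thirty-second notes: quarter note = 8; a full quarter-note triplet (3 notes) (three triplet quarters span one half) = 16; a full sixteenth-note quintuplet (5 notes) (five quintuplet sixteenths span one quarter) = 8; double-dotted half = 28; quarter note = 8; sixteenth = 2; half note = 16; a full sixteenth-note quintuplet (5 notes) (five quintuplet sixteenths span one quarter) = 8; quarter tied to half (quarter + half) = 24; quarter tied to eighth (quarter + eighth) = 12.
Total: 8 + 16 + 8 + 28 + 8 + 2 + 16 + 8 + 24 + 12 = 130 thirty-second notes.

130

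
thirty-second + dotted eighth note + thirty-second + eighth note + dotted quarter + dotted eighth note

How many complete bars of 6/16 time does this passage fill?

2

One bar of 6/16 = 12 thirty-second notes.
In thirty-second notes: thirty-second = 1; dotted eighth note = 6; thirty-second = 1; eighth note = 4; dotted quarter = 12; dotted eighth note = 6.
Sum: 1 + 6 + 1 + 4 + 12 + 6 = 30.
30 ÷ 12 = 2 complete bars with 6 left over.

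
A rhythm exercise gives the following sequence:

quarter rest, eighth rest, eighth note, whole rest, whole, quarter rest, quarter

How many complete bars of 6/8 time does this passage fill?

4

One bar of 6/8 = 6 eighth notes.
In eighth notes: quarter rest = 2; eighth rest = 1; eighth note = 1; whole rest = 8; whole = 8; quarter rest = 2; quarter = 2.
Total: 2 + 1 + 1 + 8 + 8 + 2 + 2 = 24.
24 ÷ 6 = 4 complete bars with 0 left over.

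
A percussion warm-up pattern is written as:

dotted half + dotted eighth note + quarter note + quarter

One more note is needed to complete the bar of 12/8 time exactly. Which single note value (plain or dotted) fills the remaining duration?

sixteenth note

The bar of 12/8 = 24 sixteenth notes.
Convert each value to sixteenth notes: dotted half = 12; dotted eighth note = 3; quarter note = 4; quarter = 4.
Altogether 12 + 3 + 4 + 4 = 23.
Remaining: 24 − 23 = 1 sixteenth note, which is a sixteenth note.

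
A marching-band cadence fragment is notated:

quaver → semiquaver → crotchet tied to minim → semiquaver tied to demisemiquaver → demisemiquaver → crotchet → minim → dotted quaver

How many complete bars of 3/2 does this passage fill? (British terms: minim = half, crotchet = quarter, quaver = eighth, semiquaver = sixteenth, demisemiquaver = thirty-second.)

One bar of 3/2 = 48 thirty-second notes.
Each duration in thirty-second notes: quaver = 4; semiquaver = 2; crotchet tied to minim (crotchet + minim) = 24; semiquaver tied to demisemiquaver (semiquaver + demisemiquaver) = 3; demisemiquaver = 1; crotchet = 8; minim = 16; dotted quaver = 6.
Total: 4 + 2 + 24 + 3 + 1 + 8 + 16 + 6 = 64.
64 ÷ 48 = 1 complete bar with 16 left over.

1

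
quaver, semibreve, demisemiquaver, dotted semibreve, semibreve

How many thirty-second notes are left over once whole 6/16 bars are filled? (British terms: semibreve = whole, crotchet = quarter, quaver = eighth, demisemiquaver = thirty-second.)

One bar of 6/16 = 12 thirty-second notes.
Each duration in thirty-second notes: quaver = 4; semibreve = 32; demisemiquaver = 1; dotted semibreve = 48; semibreve = 32.
Sum: 4 + 32 + 1 + 48 + 32 = 117.
117 ÷ 12 = 9 complete bars with 9 thirty-second notes remaining.

9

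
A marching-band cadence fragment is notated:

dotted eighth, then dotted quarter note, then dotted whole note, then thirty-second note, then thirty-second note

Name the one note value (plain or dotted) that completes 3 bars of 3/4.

3 bars of 3/4 = 72 thirty-second notes.
Convert each value to thirty-second notes: dotted eighth = 6; dotted quarter note = 12; dotted whole note = 48; thirty-second note = 1; thirty-second note = 1.
Sum: 6 + 12 + 48 + 1 + 1 = 68.
Remaining: 72 − 68 = 4 thirty-second notes, which is a eighth note.

eighth note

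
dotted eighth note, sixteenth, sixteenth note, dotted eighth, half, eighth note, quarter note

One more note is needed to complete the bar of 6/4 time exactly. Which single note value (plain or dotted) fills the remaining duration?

eighth note

The bar of 6/4 = 24 sixteenth notes.
Express everything in sixteenth notes: dotted eighth note = 3; sixteenth = 1; sixteenth note = 1; dotted eighth = 3; half = 8; eighth note = 2; quarter note = 4.
Total: 3 + 1 + 1 + 3 + 8 + 2 + 4 = 22.
Remaining: 24 − 22 = 2 sixteenth notes, which is a eighth note.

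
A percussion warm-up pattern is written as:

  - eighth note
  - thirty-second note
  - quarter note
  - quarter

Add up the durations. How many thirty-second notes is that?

21

In thirty-second notes: eighth note = 4; thirty-second note = 1; quarter note = 8; quarter = 8.
Sum: 4 + 1 + 8 + 8 = 21 thirty-second notes.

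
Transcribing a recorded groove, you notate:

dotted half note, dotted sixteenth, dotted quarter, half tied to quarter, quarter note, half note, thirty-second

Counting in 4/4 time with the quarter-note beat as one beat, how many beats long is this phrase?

One quarter-note beat = 8 thirty-second notes.
Convert each value to thirty-second notes: dotted half note = 24; dotted sixteenth = 3; dotted quarter = 12; half tied to quarter (half + quarter) = 24; quarter note = 8; half note = 16; thirty-second = 1.
Sum: 24 + 3 + 12 + 24 + 8 + 16 + 1 = 88.
88 ÷ 8 = 11 beats.

11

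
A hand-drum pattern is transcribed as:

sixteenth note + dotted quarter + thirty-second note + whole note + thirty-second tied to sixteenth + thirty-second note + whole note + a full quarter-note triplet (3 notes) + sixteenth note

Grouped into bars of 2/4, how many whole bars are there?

6

One bar of 2/4 = 16 thirty-second notes.
Each duration in thirty-second notes: sixteenth note = 2; dotted quarter = 12; thirty-second note = 1; whole note = 32; thirty-second tied to sixteenth (thirty-second + sixteenth) = 3; thirty-second note = 1; whole note = 32; a full quarter-note triplet (3 notes) (three triplet quarters span one half) = 16; sixteenth note = 2.
Total: 2 + 12 + 1 + 32 + 3 + 1 + 32 + 16 + 2 = 101.
101 ÷ 16 = 6 complete bars with 5 left over.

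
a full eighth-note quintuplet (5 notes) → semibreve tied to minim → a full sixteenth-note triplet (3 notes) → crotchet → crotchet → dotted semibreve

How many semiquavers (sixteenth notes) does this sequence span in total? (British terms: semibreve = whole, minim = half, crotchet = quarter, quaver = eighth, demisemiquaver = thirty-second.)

Express everything in sixteenth notes: a full eighth-note quintuplet (5 notes) (five quintuplet eighths span one half) = 8; semibreve tied to minim (semibreve + minim) = 24; a full sixteenth-note triplet (3 notes) (three triplet sixteenths span one eighth) = 2; crotchet = 4; crotchet = 4; dotted semibreve = 24.
Total: 8 + 24 + 2 + 4 + 4 + 24 = 66 sixteenth notes.

66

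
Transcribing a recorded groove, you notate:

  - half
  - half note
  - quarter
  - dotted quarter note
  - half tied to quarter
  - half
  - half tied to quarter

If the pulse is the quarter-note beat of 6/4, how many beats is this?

14.5

One quarter-note beat = 2 eighth notes.
Working in eighth notes: half = 4; half note = 4; quarter = 2; dotted quarter note = 3; half tied to quarter (half + quarter) = 6; half = 4; half tied to quarter (half + quarter) = 6.
Adding: 4 + 4 + 2 + 3 + 6 + 4 + 6 = 29.
29 ÷ 2 = 14.5 beats.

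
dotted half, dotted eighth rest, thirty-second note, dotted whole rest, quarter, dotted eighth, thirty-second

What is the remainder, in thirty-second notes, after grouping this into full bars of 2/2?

One bar of 2/2 = 32 thirty-second notes.
Convert each value to thirty-second notes: dotted half = 24; dotted eighth rest = 6; thirty-second note = 1; dotted whole rest = 48; quarter = 8; dotted eighth = 6; thirty-second = 1.
Altogether 24 + 6 + 1 + 48 + 8 + 6 + 1 = 94.
94 ÷ 32 = 2 complete bars with 30 thirty-second notes remaining.

30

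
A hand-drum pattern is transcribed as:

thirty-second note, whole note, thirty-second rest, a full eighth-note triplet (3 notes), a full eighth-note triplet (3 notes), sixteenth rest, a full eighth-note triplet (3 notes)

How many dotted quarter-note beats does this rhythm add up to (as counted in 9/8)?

One dotted quarter-note beat = 12 thirty-second notes.
Working in thirty-second notes: thirty-second note = 1; whole note = 32; thirty-second rest = 1; a full eighth-note triplet (3 notes) (three triplet eighths span one quarter) = 8; a full eighth-note triplet (3 notes) (three triplet eighths span one quarter) = 8; sixteenth rest = 2; a full eighth-note triplet (3 notes) (three triplet eighths span one quarter) = 8.
Sum: 1 + 32 + 1 + 8 + 8 + 2 + 8 = 60.
60 ÷ 12 = 5 beats.

5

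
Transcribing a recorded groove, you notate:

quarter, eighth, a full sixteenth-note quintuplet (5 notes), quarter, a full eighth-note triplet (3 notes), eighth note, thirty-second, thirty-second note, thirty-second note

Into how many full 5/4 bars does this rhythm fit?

1

One bar of 5/4 = 40 thirty-second notes.
In thirty-second notes: quarter = 8; eighth = 4; a full sixteenth-note quintuplet (5 notes) (five quintuplet sixteenths span one quarter) = 8; quarter = 8; a full eighth-note triplet (3 notes) (three triplet eighths span one quarter) = 8; eighth note = 4; thirty-second = 1; thirty-second note = 1; thirty-second note = 1.
Adding: 8 + 4 + 8 + 8 + 8 + 4 + 1 + 1 + 1 = 43.
43 ÷ 40 = 1 complete bar with 3 left over.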